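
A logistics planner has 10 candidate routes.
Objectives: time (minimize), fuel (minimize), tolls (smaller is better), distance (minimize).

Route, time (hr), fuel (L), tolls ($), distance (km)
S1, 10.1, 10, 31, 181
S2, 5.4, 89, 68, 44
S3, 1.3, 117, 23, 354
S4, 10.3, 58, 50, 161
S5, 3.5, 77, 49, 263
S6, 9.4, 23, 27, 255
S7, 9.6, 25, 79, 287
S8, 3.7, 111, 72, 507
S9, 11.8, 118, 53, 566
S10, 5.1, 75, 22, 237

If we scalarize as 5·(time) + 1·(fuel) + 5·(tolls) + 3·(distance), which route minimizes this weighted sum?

S1: 5·10.1 + 1·10 + 5·31 + 3·181 = 758.5
S2: 5·5.4 + 1·89 + 5·68 + 3·44 = 588.0
S3: 5·1.3 + 1·117 + 5·23 + 3·354 = 1300.5
S4: 5·10.3 + 1·58 + 5·50 + 3·161 = 842.5
S5: 5·3.5 + 1·77 + 5·49 + 3·263 = 1128.5
S6: 5·9.4 + 1·23 + 5·27 + 3·255 = 970.0
S7: 5·9.6 + 1·25 + 5·79 + 3·287 = 1329.0
S8: 5·3.7 + 1·111 + 5·72 + 3·507 = 2010.5
S9: 5·11.8 + 1·118 + 5·53 + 3·566 = 2140.0
S10: 5·5.1 + 1·75 + 5·22 + 3·237 = 921.5
Lowest: S2 at 588.0.

S2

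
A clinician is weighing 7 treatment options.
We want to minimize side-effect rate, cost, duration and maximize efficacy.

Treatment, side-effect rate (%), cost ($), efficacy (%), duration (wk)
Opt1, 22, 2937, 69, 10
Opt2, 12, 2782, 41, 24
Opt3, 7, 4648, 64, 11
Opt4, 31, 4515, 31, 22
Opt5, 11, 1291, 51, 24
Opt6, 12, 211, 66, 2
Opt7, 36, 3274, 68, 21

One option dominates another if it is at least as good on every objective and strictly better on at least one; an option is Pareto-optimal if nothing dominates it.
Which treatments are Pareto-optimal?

Opt1, Opt3, Opt5, Opt6

Opt1: not dominated (best efficacy).
Opt2: dominated by Opt5 (side-effect rate 11≤12, cost 1291≤2782, efficacy 51≥41, duration 24≤24).
Opt3: not dominated (best side-effect rate).
Opt4: dominated by Opt1 (side-effect rate 22≤31, cost 2937≤4515, efficacy 69≥31, duration 10≤22).
Opt5: not dominated.
Opt6: not dominated (best cost).
Opt7: dominated by Opt1 (side-effect rate 22≤36, cost 2937≤3274, efficacy 69≥68, duration 10≤21).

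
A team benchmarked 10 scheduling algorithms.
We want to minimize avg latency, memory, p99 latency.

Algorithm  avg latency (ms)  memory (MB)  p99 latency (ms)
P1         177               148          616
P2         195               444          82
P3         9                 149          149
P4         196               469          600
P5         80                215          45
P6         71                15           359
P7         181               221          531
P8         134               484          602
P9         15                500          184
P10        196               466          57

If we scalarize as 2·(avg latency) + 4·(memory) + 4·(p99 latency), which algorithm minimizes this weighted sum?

P5

P1: 2·177 + 4·148 + 4·616 = 3410
P2: 2·195 + 4·444 + 4·82 = 2494
P3: 2·9 + 4·149 + 4·149 = 1210
P4: 2·196 + 4·469 + 4·600 = 4668
P5: 2·80 + 4·215 + 4·45 = 1200
P6: 2·71 + 4·15 + 4·359 = 1638
P7: 2·181 + 4·221 + 4·531 = 3370
P8: 2·134 + 4·484 + 4·602 = 4612
P9: 2·15 + 4·500 + 4·184 = 2766
P10: 2·196 + 4·466 + 4·57 = 2484
Lowest: P5 at 1200.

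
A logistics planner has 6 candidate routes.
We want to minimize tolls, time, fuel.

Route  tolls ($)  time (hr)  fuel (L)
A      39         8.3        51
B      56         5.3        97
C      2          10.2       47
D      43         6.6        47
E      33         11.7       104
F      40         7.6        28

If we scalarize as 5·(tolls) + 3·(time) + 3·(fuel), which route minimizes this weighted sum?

A: 5·39 + 3·8.3 + 3·51 = 372.9
B: 5·56 + 3·5.3 + 3·97 = 586.9
C: 5·2 + 3·10.2 + 3·47 = 181.6
D: 5·43 + 3·6.6 + 3·47 = 375.8
E: 5·33 + 3·11.7 + 3·104 = 512.1
F: 5·40 + 3·7.6 + 3·28 = 306.8
Lowest: C at 181.6.

C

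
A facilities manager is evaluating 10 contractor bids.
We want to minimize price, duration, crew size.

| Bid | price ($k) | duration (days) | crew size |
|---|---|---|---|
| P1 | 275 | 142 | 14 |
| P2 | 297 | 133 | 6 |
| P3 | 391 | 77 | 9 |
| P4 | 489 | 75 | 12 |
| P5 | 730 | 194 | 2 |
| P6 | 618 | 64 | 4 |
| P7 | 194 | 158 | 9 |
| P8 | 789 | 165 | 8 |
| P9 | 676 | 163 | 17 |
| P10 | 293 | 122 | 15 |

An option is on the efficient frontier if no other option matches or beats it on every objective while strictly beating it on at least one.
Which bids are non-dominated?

P1: not dominated.
P2: not dominated.
P3: not dominated.
P4: not dominated.
P5: not dominated (best crew size).
P6: not dominated (best duration).
P7: not dominated (best price).
P8: dominated by P2 (price 297≤789, duration 133≤165, crew size 6≤8).
P9: dominated by P1 (price 275≤676, duration 142≤163, crew size 14≤17).
P10: not dominated.

P1, P2, P3, P4, P5, P6, P7, P10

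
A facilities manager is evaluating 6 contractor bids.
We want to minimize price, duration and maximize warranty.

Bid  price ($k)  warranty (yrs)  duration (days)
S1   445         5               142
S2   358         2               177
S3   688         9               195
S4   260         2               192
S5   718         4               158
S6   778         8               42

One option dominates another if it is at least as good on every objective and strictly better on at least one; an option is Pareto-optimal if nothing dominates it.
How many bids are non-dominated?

S1: not dominated.
S2: not dominated.
S3: not dominated (best warranty).
S4: not dominated (best price).
S5: dominated by S1 (price 445≤718, warranty 5≥4, duration 142≤158).
S6: not dominated (best duration).
Pareto-optimal: S1, S2, S3, S4, S6 → 5.

5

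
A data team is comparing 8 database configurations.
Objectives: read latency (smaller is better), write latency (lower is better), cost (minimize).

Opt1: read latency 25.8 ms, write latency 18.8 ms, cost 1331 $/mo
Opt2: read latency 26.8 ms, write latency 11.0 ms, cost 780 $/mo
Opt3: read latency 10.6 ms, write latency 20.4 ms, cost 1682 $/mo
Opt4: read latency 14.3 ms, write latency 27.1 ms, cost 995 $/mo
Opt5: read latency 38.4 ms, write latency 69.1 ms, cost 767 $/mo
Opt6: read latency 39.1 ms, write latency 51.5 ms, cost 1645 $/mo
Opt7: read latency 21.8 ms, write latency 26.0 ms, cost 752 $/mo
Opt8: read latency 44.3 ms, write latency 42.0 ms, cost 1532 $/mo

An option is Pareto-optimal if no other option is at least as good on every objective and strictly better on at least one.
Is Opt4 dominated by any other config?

Opt1: worse on read latency (25.8 vs 14.3).
Opt2: worse on read latency (26.8 vs 14.3).
Opt3: worse on cost (1682 vs 995).
Opt5: worse on read latency (38.4 vs 14.3).
Opt6: worse on read latency (39.1 vs 14.3).
Opt7: worse on read latency (21.8 vs 14.3).
Opt8: worse on read latency (44.3 vs 14.3).
No option is at least as good as Opt4 on every objective and strictly better on one.

No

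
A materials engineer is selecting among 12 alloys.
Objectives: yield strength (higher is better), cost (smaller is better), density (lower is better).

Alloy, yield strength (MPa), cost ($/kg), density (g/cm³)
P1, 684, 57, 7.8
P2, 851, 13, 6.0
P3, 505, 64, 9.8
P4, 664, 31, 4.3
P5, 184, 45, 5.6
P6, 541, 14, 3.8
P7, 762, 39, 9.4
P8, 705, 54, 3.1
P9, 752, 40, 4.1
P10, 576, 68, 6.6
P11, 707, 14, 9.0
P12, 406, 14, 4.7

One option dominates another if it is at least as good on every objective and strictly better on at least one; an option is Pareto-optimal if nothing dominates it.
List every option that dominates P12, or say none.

P6: yield strength 541≥406, cost 14≤14, density 3.8≤4.7 — dominates P12.
Others (P1, P2, P3, P4, P5, P7, P8, P9, P10, P11) are each worse than P12 on at least one objective.

P6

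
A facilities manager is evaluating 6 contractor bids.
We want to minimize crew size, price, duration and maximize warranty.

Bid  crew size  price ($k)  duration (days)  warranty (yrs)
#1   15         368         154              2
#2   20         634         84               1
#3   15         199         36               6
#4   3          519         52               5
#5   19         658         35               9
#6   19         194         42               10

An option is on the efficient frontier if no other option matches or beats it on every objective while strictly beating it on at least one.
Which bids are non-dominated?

#1: dominated by #3 (crew size 15≤15, price 199≤368, duration 36≤154, warranty 6≥2).
#2: dominated by #3 (crew size 15≤20, price 199≤634, duration 36≤84, warranty 6≥1).
#3: not dominated.
#4: not dominated (best crew size).
#5: not dominated (best duration).
#6: not dominated (best price).

#3, #4, #5, #6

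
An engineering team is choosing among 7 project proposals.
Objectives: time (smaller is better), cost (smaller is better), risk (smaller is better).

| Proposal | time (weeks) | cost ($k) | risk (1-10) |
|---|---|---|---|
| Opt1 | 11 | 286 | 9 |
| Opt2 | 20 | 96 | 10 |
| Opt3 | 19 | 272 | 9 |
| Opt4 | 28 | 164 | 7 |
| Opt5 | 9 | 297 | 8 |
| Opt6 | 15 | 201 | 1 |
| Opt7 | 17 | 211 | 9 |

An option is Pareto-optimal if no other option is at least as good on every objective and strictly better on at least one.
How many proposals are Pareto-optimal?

5

Opt1: not dominated.
Opt2: not dominated (best cost).
Opt3: dominated by Opt6 (time 15≤19, cost 201≤272, risk 1≤9).
Opt4: not dominated.
Opt5: not dominated (best time).
Opt6: not dominated (best risk).
Opt7: dominated by Opt6 (time 15≤17, cost 201≤211, risk 1≤9).
Pareto-optimal: Opt1, Opt2, Opt4, Opt5, Opt6 → 5.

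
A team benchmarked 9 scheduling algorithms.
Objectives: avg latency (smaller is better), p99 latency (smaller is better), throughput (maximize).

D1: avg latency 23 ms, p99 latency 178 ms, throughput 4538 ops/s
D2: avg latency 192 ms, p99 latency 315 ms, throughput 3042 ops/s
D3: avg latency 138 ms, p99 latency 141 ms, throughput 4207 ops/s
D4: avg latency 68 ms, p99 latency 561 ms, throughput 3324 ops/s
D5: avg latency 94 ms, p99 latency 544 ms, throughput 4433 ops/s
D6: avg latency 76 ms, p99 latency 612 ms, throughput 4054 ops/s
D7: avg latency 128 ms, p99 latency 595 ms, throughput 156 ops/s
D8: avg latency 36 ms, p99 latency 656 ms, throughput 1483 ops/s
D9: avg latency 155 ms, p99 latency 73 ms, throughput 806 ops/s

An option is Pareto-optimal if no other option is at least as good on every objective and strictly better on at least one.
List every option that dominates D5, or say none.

D1: avg latency 23≤94, p99 latency 178≤544, throughput 4538≥4433 — dominates D5.
Others (D2, D3, D4, D6, D7, D8, D9) are each worse than D5 on at least one objective.

D1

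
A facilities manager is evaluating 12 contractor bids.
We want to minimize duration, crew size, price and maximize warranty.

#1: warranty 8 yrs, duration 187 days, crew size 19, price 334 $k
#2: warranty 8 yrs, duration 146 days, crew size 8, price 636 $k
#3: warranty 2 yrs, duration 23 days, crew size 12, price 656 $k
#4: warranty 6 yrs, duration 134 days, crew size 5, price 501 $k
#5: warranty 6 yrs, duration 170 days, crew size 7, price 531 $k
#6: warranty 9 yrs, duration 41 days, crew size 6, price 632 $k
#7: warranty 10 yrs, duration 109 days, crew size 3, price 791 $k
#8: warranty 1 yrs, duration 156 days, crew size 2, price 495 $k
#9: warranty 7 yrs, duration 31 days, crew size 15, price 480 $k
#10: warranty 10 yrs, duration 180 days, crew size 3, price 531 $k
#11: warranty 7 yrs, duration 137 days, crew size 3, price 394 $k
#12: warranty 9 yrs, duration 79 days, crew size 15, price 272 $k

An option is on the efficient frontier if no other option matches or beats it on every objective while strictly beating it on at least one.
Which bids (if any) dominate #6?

none

#1: worse on warranty (8 vs 9).
#2: worse on warranty (8 vs 9).
#3: worse on warranty (2 vs 9).
#4: worse on warranty (6 vs 9).
#5: worse on warranty (6 vs 9).
#7: worse on duration (109 vs 41).
#8: worse on warranty (1 vs 9).
#9: worse on warranty (7 vs 9).
#10: worse on duration (180 vs 41).
#11: worse on warranty (7 vs 9).
#12: worse on duration (79 vs 41).
No option dominates #6.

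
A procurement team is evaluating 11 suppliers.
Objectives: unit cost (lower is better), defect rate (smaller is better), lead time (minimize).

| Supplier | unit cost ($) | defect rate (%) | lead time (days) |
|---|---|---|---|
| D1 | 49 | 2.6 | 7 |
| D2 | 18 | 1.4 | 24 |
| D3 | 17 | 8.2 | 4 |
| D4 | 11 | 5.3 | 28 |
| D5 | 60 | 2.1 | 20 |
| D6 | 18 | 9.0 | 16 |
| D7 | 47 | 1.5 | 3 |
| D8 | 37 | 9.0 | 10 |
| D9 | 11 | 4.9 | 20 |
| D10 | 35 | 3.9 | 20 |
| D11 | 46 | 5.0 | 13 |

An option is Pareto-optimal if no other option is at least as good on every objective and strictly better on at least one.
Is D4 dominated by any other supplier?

D9 vs D4: unit cost 11≤11, defect rate 4.9≤5.3, lead time 20≤28 — D9 is at least as good on every objective and strictly better on at least one, so D9 dominates D4.

Yes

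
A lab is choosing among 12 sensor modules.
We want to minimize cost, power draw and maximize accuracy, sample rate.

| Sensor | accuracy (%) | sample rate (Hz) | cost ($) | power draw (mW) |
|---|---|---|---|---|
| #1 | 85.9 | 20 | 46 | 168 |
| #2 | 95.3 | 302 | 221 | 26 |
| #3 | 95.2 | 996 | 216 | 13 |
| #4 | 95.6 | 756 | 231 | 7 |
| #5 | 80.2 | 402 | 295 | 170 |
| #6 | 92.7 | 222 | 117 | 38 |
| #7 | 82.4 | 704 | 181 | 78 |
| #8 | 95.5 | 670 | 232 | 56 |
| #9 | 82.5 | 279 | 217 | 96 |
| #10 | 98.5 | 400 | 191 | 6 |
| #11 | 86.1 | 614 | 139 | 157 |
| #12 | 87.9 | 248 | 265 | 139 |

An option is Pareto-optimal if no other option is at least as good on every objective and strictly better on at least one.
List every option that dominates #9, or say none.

#3, #10

#3: accuracy 95.2≥82.5, sample rate 996≥279, cost 216≤217, power draw 13≤96 — dominates #9.
#10: accuracy 98.5≥82.5, sample rate 400≥279, cost 191≤217, power draw 6≤96 — dominates #9.
Others (#1, #2, #4, #5, #6, #7, #8, #11, #12) are each worse than #9 on at least one objective.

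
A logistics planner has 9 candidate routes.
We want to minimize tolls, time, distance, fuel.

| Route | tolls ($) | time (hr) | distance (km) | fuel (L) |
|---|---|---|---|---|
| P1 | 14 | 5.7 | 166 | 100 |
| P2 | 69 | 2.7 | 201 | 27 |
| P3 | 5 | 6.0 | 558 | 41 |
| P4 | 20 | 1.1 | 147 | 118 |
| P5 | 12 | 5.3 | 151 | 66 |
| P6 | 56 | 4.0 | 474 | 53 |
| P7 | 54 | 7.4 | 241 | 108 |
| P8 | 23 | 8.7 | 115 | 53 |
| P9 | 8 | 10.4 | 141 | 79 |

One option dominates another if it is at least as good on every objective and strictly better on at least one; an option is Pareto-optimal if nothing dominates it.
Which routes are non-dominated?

P2, P3, P4, P5, P6, P8, P9

P1: dominated by P5 (tolls 12≤14, time 5.3≤5.7, distance 151≤166, fuel 66≤100).
P2: not dominated (best fuel).
P3: not dominated (best tolls).
P4: not dominated (best time).
P5: not dominated.
P6: not dominated.
P7: dominated by P1 (tolls 14≤54, time 5.7≤7.4, distance 166≤241, fuel 100≤108).
P8: not dominated (best distance).
P9: not dominated.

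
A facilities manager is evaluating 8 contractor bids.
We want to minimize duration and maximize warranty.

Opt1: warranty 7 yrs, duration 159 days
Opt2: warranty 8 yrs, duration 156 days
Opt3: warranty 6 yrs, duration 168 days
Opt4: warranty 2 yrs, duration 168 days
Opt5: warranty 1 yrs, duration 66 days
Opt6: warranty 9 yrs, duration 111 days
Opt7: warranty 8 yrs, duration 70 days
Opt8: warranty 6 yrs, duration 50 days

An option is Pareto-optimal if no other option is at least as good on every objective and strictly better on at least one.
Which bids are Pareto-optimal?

Opt6, Opt7, Opt8

Opt1: dominated by Opt2 (warranty 8≥7, duration 156≤159).
Opt2: dominated by Opt6 (warranty 9≥8, duration 111≤156).
Opt3: dominated by Opt1 (warranty 7≥6, duration 159≤168).
Opt4: dominated by Opt1 (warranty 7≥2, duration 159≤168).
Opt5: dominated by Opt8 (warranty 6≥1, duration 50≤66).
Opt6: not dominated (best warranty).
Opt7: not dominated.
Opt8: not dominated (best duration).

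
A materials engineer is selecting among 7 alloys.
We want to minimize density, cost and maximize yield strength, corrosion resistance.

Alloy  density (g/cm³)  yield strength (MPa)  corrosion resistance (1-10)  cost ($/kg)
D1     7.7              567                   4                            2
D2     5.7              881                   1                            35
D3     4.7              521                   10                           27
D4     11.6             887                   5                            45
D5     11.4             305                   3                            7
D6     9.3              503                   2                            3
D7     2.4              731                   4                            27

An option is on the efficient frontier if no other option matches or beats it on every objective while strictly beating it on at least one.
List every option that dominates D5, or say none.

D1

D1: density 7.7≤11.4, yield strength 567≥305, corrosion resistance 4≥3, cost 2≤7 — dominates D5.
Others (D2, D3, D4, D6, D7) are each worse than D5 on at least one objective.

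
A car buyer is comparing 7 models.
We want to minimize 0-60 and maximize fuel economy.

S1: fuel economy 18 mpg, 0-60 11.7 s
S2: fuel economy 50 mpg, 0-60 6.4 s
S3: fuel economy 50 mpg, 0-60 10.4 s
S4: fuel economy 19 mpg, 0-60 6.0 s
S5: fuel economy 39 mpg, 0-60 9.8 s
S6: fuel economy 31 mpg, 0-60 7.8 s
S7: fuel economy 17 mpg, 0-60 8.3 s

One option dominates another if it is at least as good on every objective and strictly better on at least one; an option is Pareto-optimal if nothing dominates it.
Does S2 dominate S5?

Yes

S2 vs S5: fuel economy 50≥39, 0-60 6.4≤9.8 — S2 is at least as good on every objective with at least one strict improvement.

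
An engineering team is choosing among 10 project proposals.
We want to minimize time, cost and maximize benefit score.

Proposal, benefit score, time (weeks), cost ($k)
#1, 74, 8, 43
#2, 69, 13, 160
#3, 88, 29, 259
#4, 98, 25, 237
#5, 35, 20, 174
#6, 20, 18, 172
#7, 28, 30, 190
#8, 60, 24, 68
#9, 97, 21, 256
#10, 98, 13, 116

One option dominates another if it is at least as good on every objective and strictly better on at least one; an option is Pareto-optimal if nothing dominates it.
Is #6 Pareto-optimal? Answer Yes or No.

No

#1 vs #6: benefit score 74≥20, time 8≤18, cost 43≤172 — #1 is at least as good on every objective and strictly better on at least one, so #1 dominates #6.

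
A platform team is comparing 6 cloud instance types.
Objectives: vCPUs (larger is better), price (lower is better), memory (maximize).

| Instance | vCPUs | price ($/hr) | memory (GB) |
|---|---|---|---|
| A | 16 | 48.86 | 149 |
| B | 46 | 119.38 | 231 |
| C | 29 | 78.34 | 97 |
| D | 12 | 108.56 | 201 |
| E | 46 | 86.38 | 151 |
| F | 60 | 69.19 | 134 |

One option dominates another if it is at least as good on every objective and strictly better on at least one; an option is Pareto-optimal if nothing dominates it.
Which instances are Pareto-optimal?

A, B, D, E, F

A: not dominated (best price).
B: not dominated (best memory).
C: dominated by F (vCPUs 60≥29, price 69.19≤78.34, memory 134≥97).
D: not dominated.
E: not dominated.
F: not dominated (best vCPUs).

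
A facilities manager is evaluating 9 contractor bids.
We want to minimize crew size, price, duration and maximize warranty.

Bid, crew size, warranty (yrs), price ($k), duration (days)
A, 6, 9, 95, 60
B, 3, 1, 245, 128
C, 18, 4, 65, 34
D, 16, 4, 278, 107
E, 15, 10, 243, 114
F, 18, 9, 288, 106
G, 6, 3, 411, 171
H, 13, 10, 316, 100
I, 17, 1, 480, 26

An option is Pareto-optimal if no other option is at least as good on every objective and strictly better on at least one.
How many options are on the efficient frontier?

6

A: not dominated.
B: not dominated (best crew size).
C: not dominated (best price).
D: dominated by A (crew size 6≤16, warranty 9≥4, price 95≤278, duration 60≤107).
E: not dominated.
F: dominated by A (crew size 6≤18, warranty 9≥9, price 95≤288, duration 60≤106).
G: dominated by A (crew size 6≤6, warranty 9≥3, price 95≤411, duration 60≤171).
H: not dominated.
I: not dominated (best duration).
Pareto-optimal: A, B, C, E, H, I → 6.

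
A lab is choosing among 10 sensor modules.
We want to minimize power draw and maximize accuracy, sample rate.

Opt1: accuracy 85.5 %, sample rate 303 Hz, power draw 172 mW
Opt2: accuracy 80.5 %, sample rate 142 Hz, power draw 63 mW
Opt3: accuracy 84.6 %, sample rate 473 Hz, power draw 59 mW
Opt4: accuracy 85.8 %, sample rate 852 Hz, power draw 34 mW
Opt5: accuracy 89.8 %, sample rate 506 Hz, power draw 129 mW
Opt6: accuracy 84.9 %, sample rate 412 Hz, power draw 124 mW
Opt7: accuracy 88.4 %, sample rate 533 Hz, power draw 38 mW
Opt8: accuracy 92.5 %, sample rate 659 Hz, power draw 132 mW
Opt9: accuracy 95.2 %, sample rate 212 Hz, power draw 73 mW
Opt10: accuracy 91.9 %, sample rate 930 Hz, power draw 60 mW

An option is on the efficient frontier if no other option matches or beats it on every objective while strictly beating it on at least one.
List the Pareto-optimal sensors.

Opt1: dominated by Opt4 (accuracy 85.8≥85.5, sample rate 852≥303, power draw 34≤172).
Opt2: dominated by Opt3 (accuracy 84.6≥80.5, sample rate 473≥142, power draw 59≤63).
Opt3: dominated by Opt4 (accuracy 85.8≥84.6, sample rate 852≥473, power draw 34≤59).
Opt4: not dominated (best power draw).
Opt5: dominated by Opt10 (accuracy 91.9≥89.8, sample rate 930≥506, power draw 60≤129).
Opt6: dominated by Opt4 (accuracy 85.8≥84.9, sample rate 852≥412, power draw 34≤124).
Opt7: not dominated.
Opt8: not dominated.
Opt9: not dominated (best accuracy).
Opt10: not dominated (best sample rate).

Opt4, Opt7, Opt8, Opt9, Opt10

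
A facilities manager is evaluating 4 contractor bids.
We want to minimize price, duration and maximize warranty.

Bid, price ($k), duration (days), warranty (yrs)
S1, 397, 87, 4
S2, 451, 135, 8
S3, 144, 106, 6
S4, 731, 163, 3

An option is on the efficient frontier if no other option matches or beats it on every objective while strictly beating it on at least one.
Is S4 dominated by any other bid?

Yes

S1 vs S4: price 397≤731, duration 87≤163, warranty 4≥3 — S1 is at least as good on every objective and strictly better on at least one, so S1 dominates S4.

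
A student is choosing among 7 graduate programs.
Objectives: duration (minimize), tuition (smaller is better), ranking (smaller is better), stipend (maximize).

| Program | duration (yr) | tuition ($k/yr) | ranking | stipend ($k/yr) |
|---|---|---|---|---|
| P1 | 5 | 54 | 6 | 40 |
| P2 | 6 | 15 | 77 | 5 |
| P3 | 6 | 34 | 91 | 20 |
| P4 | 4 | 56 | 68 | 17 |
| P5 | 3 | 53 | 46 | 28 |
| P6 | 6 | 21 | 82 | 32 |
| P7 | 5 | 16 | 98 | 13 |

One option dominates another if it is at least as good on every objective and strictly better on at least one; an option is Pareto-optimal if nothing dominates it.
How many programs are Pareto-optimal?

5

P1: not dominated (best ranking).
P2: not dominated (best tuition).
P3: dominated by P6 (duration 6≤6, tuition 21≤34, ranking 82≤91, stipend 32≥20).
P4: dominated by P5 (duration 3≤4, tuition 53≤56, ranking 46≤68, stipend 28≥17).
P5: not dominated (best duration).
P6: not dominated.
P7: not dominated.
Pareto-optimal: P1, P2, P5, P6, P7 → 5.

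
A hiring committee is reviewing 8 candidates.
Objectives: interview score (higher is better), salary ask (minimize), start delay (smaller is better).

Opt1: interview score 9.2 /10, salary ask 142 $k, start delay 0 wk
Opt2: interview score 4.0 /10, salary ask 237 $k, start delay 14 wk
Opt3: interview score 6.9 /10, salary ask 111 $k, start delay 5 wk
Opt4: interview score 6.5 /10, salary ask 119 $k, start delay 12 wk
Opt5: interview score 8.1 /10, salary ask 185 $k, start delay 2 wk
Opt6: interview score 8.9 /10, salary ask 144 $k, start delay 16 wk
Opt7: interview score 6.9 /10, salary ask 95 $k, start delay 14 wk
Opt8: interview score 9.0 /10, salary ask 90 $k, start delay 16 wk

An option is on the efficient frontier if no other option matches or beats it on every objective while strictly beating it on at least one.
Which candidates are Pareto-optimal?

Opt1, Opt3, Opt7, Opt8

Opt1: not dominated (best interview score).
Opt2: dominated by Opt1 (interview score 9.2≥4.0, salary ask 142≤237, start delay 0≤14).
Opt3: not dominated.
Opt4: dominated by Opt3 (interview score 6.9≥6.5, salary ask 111≤119, start delay 5≤12).
Opt5: dominated by Opt1 (interview score 9.2≥8.1, salary ask 142≤185, start delay 0≤2).
Opt6: dominated by Opt1 (interview score 9.2≥8.9, salary ask 142≤144, start delay 0≤16).
Opt7: not dominated.
Opt8: not dominated (best salary ask).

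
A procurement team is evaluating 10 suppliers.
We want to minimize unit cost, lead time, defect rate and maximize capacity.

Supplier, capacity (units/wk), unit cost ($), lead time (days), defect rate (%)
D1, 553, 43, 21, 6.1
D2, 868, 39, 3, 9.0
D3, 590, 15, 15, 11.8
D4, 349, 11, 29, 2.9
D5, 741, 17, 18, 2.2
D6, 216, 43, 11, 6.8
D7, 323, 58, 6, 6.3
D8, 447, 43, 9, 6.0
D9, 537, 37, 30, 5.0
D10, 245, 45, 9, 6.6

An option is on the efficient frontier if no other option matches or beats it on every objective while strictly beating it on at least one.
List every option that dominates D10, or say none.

D8

D8: capacity 447≥245, unit cost 43≤45, lead time 9≤9, defect rate 6.0≤6.6 — dominates D10.
Others (D1, D2, D3, D4, D5, D6, D7, D9) are each worse than D10 on at least one objective.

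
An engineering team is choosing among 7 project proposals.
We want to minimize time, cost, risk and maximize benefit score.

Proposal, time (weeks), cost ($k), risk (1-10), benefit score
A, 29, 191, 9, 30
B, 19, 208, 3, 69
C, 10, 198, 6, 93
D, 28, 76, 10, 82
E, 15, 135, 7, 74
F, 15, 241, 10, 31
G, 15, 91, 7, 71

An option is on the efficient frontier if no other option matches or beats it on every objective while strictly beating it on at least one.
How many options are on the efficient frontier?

A: dominated by E (time 15≤29, cost 135≤191, risk 7≤9, benefit score 74≥30).
B: not dominated (best risk).
C: not dominated (best time).
D: not dominated (best cost).
E: not dominated.
F: dominated by C (time 10≤15, cost 198≤241, risk 6≤10, benefit score 93≥31).
G: not dominated.
Pareto-optimal: B, C, D, E, G → 5.

5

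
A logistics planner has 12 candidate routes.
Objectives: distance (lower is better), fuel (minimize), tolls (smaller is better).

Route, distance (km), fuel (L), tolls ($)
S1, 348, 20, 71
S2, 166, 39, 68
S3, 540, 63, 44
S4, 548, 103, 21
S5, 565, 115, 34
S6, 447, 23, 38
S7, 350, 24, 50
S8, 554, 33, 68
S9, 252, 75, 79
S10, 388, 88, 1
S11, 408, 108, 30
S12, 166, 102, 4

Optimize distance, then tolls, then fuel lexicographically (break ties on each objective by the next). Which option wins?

S12

First minimize distance: best is 166, kept {S2, S12}.
Then minimize tolls: best is 4, kept {S12}.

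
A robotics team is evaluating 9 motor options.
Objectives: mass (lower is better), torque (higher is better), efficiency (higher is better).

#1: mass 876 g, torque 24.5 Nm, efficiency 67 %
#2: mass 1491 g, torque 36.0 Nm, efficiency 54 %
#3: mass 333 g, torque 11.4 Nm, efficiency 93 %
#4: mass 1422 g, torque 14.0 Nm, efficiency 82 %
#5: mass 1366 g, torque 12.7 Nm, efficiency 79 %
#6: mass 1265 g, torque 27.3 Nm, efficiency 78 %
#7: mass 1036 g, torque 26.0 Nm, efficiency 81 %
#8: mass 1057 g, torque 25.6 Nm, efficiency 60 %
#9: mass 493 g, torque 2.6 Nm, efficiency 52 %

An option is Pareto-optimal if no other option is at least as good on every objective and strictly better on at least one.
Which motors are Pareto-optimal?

#1, #2, #3, #4, #6, #7

#1: not dominated.
#2: not dominated (best torque).
#3: not dominated (best mass).
#4: not dominated.
#5: dominated by #7 (mass 1036≤1366, torque 26.0≥12.7, efficiency 81≥79).
#6: not dominated.
#7: not dominated.
#8: dominated by #7 (mass 1036≤1057, torque 26.0≥25.6, efficiency 81≥60).
#9: dominated by #3 (mass 333≤493, torque 11.4≥2.6, efficiency 93≥52).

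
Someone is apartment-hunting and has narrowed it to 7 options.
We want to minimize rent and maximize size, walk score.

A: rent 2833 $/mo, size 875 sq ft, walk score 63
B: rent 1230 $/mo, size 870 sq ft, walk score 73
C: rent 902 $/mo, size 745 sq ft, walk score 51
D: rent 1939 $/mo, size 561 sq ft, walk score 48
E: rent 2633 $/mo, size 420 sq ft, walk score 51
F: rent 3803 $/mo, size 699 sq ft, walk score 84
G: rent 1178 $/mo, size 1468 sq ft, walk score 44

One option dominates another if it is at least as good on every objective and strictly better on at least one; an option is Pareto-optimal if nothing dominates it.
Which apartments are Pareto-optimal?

A, B, C, F, G

A: not dominated.
B: not dominated.
C: not dominated (best rent).
D: dominated by B (rent 1230≤1939, size 870≥561, walk score 73≥48).
E: dominated by B (rent 1230≤2633, size 870≥420, walk score 73≥51).
F: not dominated (best walk score).
G: not dominated (best size).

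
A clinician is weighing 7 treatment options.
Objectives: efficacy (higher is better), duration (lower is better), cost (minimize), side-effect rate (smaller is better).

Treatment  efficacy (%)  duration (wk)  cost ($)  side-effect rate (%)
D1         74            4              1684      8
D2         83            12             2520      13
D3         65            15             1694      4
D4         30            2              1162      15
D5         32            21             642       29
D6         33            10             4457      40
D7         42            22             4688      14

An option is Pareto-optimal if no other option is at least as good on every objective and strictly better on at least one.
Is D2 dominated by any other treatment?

No

D1: worse on efficacy (74 vs 83).
D3: worse on efficacy (65 vs 83).
D4: worse on efficacy (30 vs 83).
D5: worse on efficacy (32 vs 83).
D6: worse on efficacy (33 vs 83).
D7: worse on efficacy (42 vs 83).
No option is at least as good as D2 on every objective and strictly better on one.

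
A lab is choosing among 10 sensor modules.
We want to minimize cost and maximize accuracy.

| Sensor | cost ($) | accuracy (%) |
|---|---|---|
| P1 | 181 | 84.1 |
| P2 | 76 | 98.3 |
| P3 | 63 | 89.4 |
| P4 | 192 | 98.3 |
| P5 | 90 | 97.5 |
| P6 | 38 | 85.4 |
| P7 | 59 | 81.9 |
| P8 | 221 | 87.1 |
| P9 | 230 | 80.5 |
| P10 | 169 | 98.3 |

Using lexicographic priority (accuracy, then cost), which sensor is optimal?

P2

First maximize accuracy: best is 98.3, kept {P2, P4, P10}.
Then minimize cost: best is 76, kept {P2}.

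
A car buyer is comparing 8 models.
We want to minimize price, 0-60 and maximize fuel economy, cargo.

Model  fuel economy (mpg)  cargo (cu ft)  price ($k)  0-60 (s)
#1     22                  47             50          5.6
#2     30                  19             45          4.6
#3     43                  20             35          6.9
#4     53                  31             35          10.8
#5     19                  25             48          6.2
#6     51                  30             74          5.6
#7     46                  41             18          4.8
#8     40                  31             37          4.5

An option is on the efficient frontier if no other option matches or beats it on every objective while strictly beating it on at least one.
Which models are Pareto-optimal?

#1: not dominated (best cargo).
#2: dominated by #8 (fuel economy 40≥30, cargo 31≥19, price 37≤45, 0-60 4.5≤4.6).
#3: dominated by #7 (fuel economy 46≥43, cargo 41≥20, price 18≤35, 0-60 4.8≤6.9).
#4: not dominated (best fuel economy).
#5: dominated by #7 (fuel economy 46≥19, cargo 41≥25, price 18≤48, 0-60 4.8≤6.2).
#6: not dominated.
#7: not dominated (best price).
#8: not dominated (best 0-60).

#1, #4, #6, #7, #8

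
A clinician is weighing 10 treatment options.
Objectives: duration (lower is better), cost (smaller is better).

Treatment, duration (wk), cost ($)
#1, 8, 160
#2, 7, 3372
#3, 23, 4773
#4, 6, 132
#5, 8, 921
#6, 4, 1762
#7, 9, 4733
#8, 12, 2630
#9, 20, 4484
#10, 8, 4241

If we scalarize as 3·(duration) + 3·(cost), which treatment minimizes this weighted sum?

#4

#1: 3·8 + 3·160 = 504
#2: 3·7 + 3·3372 = 10137
#3: 3·23 + 3·4773 = 14388
#4: 3·6 + 3·132 = 414
#5: 3·8 + 3·921 = 2787
#6: 3·4 + 3·1762 = 5298
#7: 3·9 + 3·4733 = 14226
#8: 3·12 + 3·2630 = 7926
#9: 3·20 + 3·4484 = 13512
#10: 3·8 + 3·4241 = 12747
Lowest: #4 at 414.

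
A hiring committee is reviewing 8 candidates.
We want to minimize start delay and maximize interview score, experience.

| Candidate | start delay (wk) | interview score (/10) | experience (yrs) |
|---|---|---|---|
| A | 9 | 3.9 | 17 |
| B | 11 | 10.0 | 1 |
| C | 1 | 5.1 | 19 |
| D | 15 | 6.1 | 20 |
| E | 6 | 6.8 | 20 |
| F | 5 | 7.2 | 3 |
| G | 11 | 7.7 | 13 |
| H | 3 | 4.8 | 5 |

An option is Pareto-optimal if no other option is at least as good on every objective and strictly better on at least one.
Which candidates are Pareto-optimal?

A: dominated by C (start delay 1≤9, interview score 5.1≥3.9, experience 19≥17).
B: not dominated (best interview score).
C: not dominated (best start delay).
D: dominated by E (start delay 6≤15, interview score 6.8≥6.1, experience 20≥20).
E: not dominated.
F: not dominated.
G: not dominated.
H: dominated by C (start delay 1≤3, interview score 5.1≥4.8, experience 19≥5).

B, C, E, F, G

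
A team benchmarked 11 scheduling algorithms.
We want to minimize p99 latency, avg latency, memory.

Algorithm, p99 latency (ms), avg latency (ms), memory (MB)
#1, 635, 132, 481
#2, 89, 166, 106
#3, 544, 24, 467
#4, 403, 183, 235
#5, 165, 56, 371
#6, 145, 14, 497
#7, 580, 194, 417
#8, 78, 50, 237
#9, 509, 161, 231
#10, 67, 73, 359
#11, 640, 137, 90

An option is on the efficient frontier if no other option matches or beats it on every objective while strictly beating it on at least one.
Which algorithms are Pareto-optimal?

#2, #3, #6, #8, #9, #10, #11

#1: dominated by #3 (p99 latency 544≤635, avg latency 24≤132, memory 467≤481).
#2: not dominated.
#3: not dominated.
#4: dominated by #2 (p99 latency 89≤403, avg latency 166≤183, memory 106≤235).
#5: dominated by #8 (p99 latency 78≤165, avg latency 50≤56, memory 237≤371).
#6: not dominated (best avg latency).
#7: dominated by #2 (p99 latency 89≤580, avg latency 166≤194, memory 106≤417).
#8: not dominated.
#9: not dominated.
#10: not dominated (best p99 latency).
#11: not dominated (best memory).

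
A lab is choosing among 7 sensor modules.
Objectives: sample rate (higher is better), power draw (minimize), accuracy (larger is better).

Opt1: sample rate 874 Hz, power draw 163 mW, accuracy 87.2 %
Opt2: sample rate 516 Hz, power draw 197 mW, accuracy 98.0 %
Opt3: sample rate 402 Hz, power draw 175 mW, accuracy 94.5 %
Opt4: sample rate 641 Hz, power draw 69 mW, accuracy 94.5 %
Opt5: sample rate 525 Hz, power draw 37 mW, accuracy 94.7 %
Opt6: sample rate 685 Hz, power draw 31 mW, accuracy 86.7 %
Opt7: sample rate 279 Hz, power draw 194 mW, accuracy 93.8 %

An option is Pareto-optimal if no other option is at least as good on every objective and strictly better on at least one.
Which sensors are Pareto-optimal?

Opt1: not dominated (best sample rate).
Opt2: not dominated (best accuracy).
Opt3: dominated by Opt4 (sample rate 641≥402, power draw 69≤175, accuracy 94.5≥94.5).
Opt4: not dominated.
Opt5: not dominated.
Opt6: not dominated (best power draw).
Opt7: dominated by Opt3 (sample rate 402≥279, power draw 175≤194, accuracy 94.5≥93.8).

Opt1, Opt2, Opt4, Opt5, Opt6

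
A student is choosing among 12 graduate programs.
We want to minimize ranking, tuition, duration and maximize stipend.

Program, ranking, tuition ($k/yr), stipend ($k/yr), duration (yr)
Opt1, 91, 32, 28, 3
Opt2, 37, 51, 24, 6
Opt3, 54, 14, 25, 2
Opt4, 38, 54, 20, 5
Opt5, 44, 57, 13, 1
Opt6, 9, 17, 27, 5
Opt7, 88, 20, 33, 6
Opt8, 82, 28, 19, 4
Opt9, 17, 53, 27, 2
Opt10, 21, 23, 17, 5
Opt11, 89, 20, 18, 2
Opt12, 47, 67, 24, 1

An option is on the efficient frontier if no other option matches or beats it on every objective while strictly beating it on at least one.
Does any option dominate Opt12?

No

Opt1: worse on ranking (91 vs 47).
Opt2: worse on duration (6 vs 1).
Opt3: worse on ranking (54 vs 47).
Opt4: worse on stipend (20 vs 24).
Opt5: worse on stipend (13 vs 24).
Opt6: worse on duration (5 vs 1).
Opt7: worse on ranking (88 vs 47).
Opt8: worse on ranking (82 vs 47).
Opt9: worse on duration (2 vs 1).
Opt10: worse on stipend (17 vs 24).
Opt11: worse on ranking (89 vs 47).
No option is at least as good as Opt12 on every objective and strictly better on one.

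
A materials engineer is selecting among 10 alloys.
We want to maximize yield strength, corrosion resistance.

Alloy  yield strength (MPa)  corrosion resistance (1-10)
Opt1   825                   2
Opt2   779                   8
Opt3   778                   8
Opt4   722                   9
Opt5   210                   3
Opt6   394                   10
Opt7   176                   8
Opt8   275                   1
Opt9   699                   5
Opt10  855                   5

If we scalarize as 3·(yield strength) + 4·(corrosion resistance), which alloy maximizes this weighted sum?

Opt1: 3·825 + 4·2 = 2483
Opt2: 3·779 + 4·8 = 2369
Opt3: 3·778 + 4·8 = 2366
Opt4: 3·722 + 4·9 = 2202
Opt5: 3·210 + 4·3 = 642
Opt6: 3·394 + 4·10 = 1222
Opt7: 3·176 + 4·8 = 560
Opt8: 3·275 + 4·1 = 829
Opt9: 3·699 + 4·5 = 2117
Opt10: 3·855 + 4·5 = 2585
Highest: Opt10 at 2585.

Opt10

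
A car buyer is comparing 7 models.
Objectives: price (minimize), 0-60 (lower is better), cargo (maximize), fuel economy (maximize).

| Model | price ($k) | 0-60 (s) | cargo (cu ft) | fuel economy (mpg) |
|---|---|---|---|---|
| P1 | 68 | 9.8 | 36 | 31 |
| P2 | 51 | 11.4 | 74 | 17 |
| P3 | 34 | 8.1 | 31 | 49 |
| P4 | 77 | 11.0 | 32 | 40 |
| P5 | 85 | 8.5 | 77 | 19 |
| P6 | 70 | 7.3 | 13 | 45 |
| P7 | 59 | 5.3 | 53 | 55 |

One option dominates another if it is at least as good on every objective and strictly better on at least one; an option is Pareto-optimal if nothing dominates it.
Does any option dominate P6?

P7 vs P6: price 59≤70, 0-60 5.3≤7.3, cargo 53≥13, fuel economy 55≥45 — P7 is at least as good on every objective and strictly better on at least one, so P7 dominates P6.

Yes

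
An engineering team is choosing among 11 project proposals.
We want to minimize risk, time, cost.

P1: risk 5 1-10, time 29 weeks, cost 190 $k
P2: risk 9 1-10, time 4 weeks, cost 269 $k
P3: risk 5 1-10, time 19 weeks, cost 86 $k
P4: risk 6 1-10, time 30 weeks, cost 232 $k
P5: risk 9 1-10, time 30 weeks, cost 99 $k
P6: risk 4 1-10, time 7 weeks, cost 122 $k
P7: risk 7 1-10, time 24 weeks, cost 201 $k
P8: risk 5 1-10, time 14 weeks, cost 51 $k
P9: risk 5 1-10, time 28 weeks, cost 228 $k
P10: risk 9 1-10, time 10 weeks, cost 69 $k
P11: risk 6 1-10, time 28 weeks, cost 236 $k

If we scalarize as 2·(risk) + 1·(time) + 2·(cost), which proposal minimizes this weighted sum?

P8

P1: 2·5 + 1·29 + 2·190 = 419
P2: 2·9 + 1·4 + 2·269 = 560
P3: 2·5 + 1·19 + 2·86 = 201
P4: 2·6 + 1·30 + 2·232 = 506
P5: 2·9 + 1·30 + 2·99 = 246
P6: 2·4 + 1·7 + 2·122 = 259
P7: 2·7 + 1·24 + 2·201 = 440
P8: 2·5 + 1·14 + 2·51 = 126
P9: 2·5 + 1·28 + 2·228 = 494
P10: 2·9 + 1·10 + 2·69 = 166
P11: 2·6 + 1·28 + 2·236 = 512
Lowest: P8 at 126.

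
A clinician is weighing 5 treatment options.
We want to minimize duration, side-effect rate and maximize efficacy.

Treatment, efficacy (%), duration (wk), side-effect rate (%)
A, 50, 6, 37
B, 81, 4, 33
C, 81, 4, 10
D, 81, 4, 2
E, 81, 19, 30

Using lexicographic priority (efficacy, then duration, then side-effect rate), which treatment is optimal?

D

First maximize efficacy: best is 81, kept {B, C, D, E}.
Then minimize duration: best is 4, kept {B, C, D}.
Then minimize side-effect rate: best is 2, kept {D}.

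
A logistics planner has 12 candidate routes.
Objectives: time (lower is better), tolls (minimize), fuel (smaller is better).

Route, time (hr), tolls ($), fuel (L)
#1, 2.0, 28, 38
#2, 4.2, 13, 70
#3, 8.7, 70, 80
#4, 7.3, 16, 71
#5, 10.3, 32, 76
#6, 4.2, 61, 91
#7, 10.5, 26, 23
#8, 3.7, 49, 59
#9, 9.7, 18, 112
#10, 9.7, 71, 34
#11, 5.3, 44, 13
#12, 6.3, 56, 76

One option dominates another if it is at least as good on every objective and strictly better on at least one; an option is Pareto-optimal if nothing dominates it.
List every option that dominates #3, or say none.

#1: time 2.0≤8.7, tolls 28≤70, fuel 38≤80 — dominates #3.
#2: time 4.2≤8.7, tolls 13≤70, fuel 70≤80 — dominates #3.
#4: time 7.3≤8.7, tolls 16≤70, fuel 71≤80 — dominates #3.
#8: time 3.7≤8.7, tolls 49≤70, fuel 59≤80 — dominates #3.
#11: time 5.3≤8.7, tolls 44≤70, fuel 13≤80 — dominates #3.
#12: time 6.3≤8.7, tolls 56≤70, fuel 76≤80 — dominates #3.
Others (#5, #6, #7, #9, #10) are each worse than #3 on at least one objective.

#1, #2, #4, #8, #11, #12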